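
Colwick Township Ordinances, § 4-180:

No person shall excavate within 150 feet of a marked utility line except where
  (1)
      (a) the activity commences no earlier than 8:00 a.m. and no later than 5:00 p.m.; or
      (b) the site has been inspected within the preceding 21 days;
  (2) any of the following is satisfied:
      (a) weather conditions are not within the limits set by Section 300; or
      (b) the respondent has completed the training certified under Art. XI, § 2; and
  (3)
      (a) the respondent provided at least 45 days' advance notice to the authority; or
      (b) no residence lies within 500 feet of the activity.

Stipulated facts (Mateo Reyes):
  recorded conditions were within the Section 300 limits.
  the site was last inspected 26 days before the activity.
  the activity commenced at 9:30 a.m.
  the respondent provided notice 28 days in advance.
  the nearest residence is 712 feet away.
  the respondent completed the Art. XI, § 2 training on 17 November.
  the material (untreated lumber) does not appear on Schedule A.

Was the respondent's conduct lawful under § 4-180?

Yes — lawful.

(a) start within hours — met.
(b) site inspected — not satisfied.
So (1) is satisfied (T OR F).
(a) not (weather ok) — fails.
(b) training certified — met.
So (2) is satisfied (F OR T).
(a) ≥45 days' notice — not met.
(b) no residence in 500 ft — satisfied.
(3): F OR T → true.
So Overall is satisfied (T AND T AND T).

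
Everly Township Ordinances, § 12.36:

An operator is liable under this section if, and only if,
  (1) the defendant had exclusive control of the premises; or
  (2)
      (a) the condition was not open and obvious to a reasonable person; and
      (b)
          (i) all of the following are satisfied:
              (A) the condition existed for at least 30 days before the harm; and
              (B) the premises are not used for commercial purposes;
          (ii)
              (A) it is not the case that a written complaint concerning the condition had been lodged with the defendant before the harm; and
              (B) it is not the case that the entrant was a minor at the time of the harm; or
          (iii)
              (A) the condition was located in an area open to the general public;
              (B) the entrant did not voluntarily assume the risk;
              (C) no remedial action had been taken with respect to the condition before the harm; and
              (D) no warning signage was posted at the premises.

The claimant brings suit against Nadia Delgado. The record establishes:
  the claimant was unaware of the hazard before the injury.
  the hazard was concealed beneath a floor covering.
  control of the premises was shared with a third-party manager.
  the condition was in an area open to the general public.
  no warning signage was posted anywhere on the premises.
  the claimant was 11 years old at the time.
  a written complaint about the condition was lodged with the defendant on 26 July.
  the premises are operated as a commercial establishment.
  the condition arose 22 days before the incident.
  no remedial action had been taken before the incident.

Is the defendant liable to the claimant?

(1) exclusive control — fails.
(a) not open/obvious — holds.
(A) condition ≥30 days old — fails.
(B) not (commercial use) — fails.
(i): F AND F → false.
(A) not (complaint lodged) — not met.
(B) not (entrant a minor) — not met.
So (ii) is not satisfied (F AND F).
(A) public area — met.
(B) no assumed risk — met.
(C) no remedial action — satisfied.
(D) no signage posted — satisfied.
(iii): T AND T AND T AND T → true.
(b) = F OR F OR T = true.
(2): T AND T → true.
So Overall is satisfied (F OR T).

Yes — liable.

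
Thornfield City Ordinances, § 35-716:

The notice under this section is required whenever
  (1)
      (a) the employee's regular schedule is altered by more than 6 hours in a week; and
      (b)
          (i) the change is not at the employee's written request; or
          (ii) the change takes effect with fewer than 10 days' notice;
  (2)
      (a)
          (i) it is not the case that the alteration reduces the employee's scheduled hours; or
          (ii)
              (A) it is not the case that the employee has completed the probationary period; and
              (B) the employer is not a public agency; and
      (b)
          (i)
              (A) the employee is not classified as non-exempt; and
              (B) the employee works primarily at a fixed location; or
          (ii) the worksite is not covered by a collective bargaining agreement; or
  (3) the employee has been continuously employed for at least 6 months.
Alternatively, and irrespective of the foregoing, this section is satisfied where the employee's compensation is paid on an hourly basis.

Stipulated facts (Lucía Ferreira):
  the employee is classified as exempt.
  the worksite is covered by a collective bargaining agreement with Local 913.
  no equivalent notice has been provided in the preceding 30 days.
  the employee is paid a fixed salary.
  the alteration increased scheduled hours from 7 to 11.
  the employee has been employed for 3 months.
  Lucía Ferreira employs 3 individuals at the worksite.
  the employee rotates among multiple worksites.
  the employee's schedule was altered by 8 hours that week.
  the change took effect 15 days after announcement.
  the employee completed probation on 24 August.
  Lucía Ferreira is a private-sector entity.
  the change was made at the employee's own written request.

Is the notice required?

No — not required.

(a) schedule shift > 6h — satisfied.
(i) not employee-requested — not met.
(ii) < 10 days' notice — not met.
(b): F OR F → false.
(1): T AND F → false.
(i) not (hours reduced) — holds.
(A) not (past probation) — not met.
(B) not (public agency) — met.
So (ii) is not satisfied (F AND T).
So (a) is satisfied (T OR F).
(A) not (non-exempt) — holds.
(B) fixed location — not met.
(i): T AND F → false.
(ii) no CBA — not satisfied.
(b) = F OR F = false.
(2) = T AND F = false.
(3) tenure ≥ 6 mo. — fails.
Overall = F OR F OR F = false.
Exception (hourly-paid) — not satisfied.
Result: main false OR exception false → false.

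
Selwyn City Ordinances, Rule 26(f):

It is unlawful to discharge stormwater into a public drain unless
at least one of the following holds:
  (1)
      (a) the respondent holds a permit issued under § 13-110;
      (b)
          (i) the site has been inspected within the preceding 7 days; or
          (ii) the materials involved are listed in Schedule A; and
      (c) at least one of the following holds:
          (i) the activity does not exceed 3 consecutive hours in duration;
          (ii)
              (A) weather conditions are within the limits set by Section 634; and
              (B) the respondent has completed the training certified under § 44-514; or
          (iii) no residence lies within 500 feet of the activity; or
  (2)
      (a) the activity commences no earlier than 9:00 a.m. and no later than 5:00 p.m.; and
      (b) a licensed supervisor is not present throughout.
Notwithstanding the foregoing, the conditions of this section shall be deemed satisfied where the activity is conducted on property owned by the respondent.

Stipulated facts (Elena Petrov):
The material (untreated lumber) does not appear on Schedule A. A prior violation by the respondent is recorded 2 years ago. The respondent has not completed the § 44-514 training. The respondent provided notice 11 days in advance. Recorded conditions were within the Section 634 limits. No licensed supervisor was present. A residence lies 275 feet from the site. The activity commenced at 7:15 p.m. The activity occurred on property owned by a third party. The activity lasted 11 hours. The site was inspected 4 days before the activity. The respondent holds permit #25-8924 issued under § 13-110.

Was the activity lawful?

No — unlawful.

(a) holds permit — holds.
(i) site inspected — holds.
(ii) Schedule A material — not satisfied.
So (b) is satisfied (T OR F).
(i) ≤ 3 hrs duration — not met.
(A) weather ok — satisfied.
(B) training certified — not met.
So (ii) is not satisfied (T AND F).
(iii) no residence in 500 ft — fails.
(c): F OR F OR F → false.
So (1) is not satisfied (T AND T AND F).
(a) start within hours — not met.
(b) not (supervisor present) — met.
(2): F AND T → false.
Overall: F OR F → false.
Exception (own property) — not satisfied.
Result: main false OR exception false → false.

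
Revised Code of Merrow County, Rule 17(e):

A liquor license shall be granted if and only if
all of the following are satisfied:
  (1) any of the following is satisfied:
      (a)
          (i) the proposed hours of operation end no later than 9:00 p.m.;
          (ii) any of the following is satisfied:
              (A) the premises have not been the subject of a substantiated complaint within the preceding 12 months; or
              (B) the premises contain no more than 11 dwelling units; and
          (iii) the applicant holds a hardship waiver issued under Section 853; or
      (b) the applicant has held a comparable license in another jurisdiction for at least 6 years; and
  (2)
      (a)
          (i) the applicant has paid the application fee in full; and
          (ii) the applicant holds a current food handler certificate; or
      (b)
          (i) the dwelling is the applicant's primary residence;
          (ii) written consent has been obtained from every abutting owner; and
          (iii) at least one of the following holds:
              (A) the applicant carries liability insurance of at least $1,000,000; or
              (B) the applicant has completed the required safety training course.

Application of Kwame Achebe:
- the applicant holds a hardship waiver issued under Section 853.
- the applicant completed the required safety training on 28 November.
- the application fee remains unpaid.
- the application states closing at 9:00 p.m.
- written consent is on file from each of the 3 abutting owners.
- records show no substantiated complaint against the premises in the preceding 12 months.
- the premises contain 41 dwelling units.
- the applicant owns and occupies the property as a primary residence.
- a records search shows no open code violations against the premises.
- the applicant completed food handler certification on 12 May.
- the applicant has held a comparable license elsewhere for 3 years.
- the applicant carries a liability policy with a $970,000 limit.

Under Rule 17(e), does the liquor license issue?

Yes — granted.

(i) closes by 9 p.m. — met.
(A) no complaint in 12 mo. — satisfied.
(B) ≤ 11 units — not met.
So (ii) is satisfied (T OR F).
(iii) hardship waiver — met.
So (a) is satisfied (T AND T AND T).
(b) prior license ≥ 6 yr — not satisfied.
(1): T OR F → true.
(i) fee paid — fails.
(ii) food handler cert. — satisfied.
So (a) is not satisfied (F AND T).
(i) primary residence — satisfied.
(ii) all abutters consent — satisfied.
(A) insurance ≥ $1,000,000 — fails.
(B) safety training — satisfied.
So (iii) is satisfied (F OR T).
So (b) is satisfied (T AND T AND T).
(2) = F OR T = true.
So Overall is satisfied (T AND T).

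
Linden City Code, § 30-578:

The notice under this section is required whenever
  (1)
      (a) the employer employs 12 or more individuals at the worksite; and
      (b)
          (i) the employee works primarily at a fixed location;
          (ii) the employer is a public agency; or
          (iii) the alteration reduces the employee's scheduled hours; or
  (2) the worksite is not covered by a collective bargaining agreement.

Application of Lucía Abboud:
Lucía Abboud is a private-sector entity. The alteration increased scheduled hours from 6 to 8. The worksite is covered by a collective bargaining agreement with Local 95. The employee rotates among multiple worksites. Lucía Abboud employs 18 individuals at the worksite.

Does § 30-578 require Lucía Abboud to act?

(a) ≥ 12 at site — met.
(i) fixed location — fails.
(ii) public agency — not met.
(iii) hours reduced — not met.
So (b) is not satisfied (F OR F OR F).
(1) = T AND F = false.
(2) no CBA — not met.
Overall = F OR F = false.

No — not required.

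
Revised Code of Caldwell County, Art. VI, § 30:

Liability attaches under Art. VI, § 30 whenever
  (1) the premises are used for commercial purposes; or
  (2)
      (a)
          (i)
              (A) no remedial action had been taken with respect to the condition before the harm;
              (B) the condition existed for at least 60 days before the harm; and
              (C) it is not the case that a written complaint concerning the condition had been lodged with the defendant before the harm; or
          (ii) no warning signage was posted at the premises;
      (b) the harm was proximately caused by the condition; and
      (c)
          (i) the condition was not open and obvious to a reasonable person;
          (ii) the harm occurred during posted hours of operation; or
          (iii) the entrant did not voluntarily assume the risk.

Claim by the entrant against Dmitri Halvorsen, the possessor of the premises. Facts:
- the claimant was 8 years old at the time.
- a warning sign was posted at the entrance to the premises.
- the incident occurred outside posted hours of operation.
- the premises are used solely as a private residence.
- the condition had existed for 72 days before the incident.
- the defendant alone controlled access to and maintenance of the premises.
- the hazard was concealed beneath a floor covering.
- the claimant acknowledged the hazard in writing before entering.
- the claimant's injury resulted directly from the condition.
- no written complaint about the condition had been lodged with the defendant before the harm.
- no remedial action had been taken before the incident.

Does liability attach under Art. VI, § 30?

(1) commercial use — fails.
(A) no remedial action — met.
(B) condition ≥60 days old — holds.
(C) not (complaint lodged) — satisfied.
(i) = T AND T AND T = true.
(ii) no signage posted — not satisfied.
(a) = T OR F = true.
(b) proximate cause — met.
(i) not open/obvious — met.
(ii) during posted hours — fails.
(iii) no assumed risk — not met.
So (c) is satisfied (T OR F OR F).
(2) = T AND T AND T = true.
Overall = F OR T = true.

Yes — liable.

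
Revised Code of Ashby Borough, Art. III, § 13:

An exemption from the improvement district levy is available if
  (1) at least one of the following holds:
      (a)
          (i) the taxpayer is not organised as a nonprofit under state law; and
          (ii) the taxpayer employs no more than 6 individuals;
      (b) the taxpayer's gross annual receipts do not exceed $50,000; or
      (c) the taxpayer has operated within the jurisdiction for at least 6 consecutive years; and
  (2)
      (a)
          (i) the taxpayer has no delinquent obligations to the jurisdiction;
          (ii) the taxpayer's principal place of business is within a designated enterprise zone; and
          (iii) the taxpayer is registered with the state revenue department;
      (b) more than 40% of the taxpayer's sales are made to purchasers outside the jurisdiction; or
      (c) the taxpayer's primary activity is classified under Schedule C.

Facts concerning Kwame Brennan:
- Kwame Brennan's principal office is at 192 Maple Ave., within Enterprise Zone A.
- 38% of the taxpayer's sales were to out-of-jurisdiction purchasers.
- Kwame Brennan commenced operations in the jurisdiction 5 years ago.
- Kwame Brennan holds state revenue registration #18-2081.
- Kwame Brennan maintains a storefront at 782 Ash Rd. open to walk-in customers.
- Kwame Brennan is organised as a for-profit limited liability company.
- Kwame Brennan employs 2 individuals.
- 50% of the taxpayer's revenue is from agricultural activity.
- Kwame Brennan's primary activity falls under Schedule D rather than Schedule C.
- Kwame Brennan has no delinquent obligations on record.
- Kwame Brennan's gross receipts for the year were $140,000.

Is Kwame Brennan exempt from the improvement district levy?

(i) not (nonprofit) — holds.
(ii) ≤ 6 employees — holds.
(a): T AND T → true.
(b) receipts ≤ $50,000 — not met.
(c) ≥ 6 yrs in jurisdiction — fails.
(1) = T OR F OR F = true.
(i) no delinquency — met.
(ii) in enterprise zone — holds.
(iii) state-registered — satisfied.
(a) = T AND T AND T = true.
(b) >40% out-of-jur. sales — not met.
(c) Schedule C activity — fails.
So (2) is satisfied (T OR F OR F).
Overall = T AND T = true.

Yes — exempt.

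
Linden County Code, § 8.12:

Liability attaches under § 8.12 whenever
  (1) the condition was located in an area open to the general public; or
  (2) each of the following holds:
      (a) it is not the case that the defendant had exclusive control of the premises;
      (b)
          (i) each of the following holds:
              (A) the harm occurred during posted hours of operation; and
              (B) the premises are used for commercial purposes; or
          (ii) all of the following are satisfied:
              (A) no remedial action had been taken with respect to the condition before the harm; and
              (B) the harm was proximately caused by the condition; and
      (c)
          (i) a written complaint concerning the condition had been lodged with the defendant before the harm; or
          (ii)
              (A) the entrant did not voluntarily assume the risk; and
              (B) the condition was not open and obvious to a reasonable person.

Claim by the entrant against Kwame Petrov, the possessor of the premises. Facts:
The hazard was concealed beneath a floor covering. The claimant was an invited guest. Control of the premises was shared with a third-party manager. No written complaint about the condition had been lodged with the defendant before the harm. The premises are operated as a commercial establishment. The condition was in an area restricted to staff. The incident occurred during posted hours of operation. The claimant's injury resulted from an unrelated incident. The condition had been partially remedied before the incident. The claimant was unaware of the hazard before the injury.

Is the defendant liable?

Yes — liable.

(1) public area — not met.
(a) not (exclusive control) — met.
(A) during posted hours — satisfied.
(B) commercial use — satisfied.
(i) = T AND T = true.
(A) no remedial action — not met.
(B) proximate cause — fails.
So (ii) is not satisfied (F AND F).
(b) = T OR F = true.
(i) complaint lodged — not satisfied.
(A) no assumed risk — met.
(B) not open/obvious — satisfied.
(ii): T AND T → true.
(c): F OR T → true.
(2): T AND T AND T → true.
So Overall is satisfied (F OR T).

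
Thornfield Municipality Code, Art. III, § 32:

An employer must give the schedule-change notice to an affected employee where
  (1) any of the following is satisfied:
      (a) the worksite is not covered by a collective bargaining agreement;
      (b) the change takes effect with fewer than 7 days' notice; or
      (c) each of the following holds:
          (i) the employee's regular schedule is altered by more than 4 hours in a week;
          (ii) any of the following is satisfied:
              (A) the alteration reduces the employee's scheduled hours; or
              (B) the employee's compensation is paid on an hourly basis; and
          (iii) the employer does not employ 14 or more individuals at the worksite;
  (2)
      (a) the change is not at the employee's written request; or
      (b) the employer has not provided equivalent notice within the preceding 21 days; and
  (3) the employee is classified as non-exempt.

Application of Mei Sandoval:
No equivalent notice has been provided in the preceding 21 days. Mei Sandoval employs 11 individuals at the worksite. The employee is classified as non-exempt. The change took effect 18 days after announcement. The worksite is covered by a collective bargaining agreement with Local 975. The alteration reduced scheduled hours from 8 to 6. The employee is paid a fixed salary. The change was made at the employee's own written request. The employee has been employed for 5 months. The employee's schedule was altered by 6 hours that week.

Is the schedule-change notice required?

(a) no CBA — not met.
(b) < 7 days' notice — not satisfied.
(i) schedule shift > 4h — holds.
(A) hours reduced — holds.
(B) hourly-paid — not satisfied.
So (ii) is satisfied (T OR F).
(iii) not (≥ 14 at site) — met.
(c): T AND T AND T → true.
(1): F OR F OR T → true.
(a) not employee-requested — not satisfied.
(b) no recent notice — holds.
(2) = F OR T = true.
(3) non-exempt — met.
Overall = T AND T AND T = true.

Yes — required.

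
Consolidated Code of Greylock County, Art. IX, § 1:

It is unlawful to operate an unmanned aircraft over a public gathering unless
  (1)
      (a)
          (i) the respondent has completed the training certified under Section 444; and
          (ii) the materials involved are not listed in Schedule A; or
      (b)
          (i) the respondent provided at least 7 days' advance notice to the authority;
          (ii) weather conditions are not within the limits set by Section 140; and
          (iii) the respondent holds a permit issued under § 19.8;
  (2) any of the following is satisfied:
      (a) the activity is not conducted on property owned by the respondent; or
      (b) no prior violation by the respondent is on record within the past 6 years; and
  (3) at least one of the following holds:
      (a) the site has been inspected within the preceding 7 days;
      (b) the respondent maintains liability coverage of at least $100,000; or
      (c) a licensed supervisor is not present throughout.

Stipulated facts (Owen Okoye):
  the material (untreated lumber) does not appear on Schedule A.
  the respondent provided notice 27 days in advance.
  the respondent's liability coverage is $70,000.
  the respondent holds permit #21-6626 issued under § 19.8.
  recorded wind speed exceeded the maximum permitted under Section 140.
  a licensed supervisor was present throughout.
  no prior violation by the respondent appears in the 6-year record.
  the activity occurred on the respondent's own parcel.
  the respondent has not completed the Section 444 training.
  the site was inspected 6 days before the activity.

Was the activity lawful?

Yes — lawful.

(i) training certified — not satisfied.
(ii) not (Schedule A material) — holds.
So (a) is not satisfied (F AND T).
(i) ≥7 days' notice — met.
(ii) not (weather ok) — holds.
(iii) holds permit — satisfied.
(b): T AND T AND T → true.
(1) = F OR T = true.
(a) not (own property) — not met.
(b) no prior violation — satisfied.
(2): F OR T → true.
(a) site inspected — holds.
(b) coverage ≥ $100,000 — not satisfied.
(c) not (supervisor present) — fails.
(3) = T OR F OR F = true.
So Overall is satisfied (T AND T AND T).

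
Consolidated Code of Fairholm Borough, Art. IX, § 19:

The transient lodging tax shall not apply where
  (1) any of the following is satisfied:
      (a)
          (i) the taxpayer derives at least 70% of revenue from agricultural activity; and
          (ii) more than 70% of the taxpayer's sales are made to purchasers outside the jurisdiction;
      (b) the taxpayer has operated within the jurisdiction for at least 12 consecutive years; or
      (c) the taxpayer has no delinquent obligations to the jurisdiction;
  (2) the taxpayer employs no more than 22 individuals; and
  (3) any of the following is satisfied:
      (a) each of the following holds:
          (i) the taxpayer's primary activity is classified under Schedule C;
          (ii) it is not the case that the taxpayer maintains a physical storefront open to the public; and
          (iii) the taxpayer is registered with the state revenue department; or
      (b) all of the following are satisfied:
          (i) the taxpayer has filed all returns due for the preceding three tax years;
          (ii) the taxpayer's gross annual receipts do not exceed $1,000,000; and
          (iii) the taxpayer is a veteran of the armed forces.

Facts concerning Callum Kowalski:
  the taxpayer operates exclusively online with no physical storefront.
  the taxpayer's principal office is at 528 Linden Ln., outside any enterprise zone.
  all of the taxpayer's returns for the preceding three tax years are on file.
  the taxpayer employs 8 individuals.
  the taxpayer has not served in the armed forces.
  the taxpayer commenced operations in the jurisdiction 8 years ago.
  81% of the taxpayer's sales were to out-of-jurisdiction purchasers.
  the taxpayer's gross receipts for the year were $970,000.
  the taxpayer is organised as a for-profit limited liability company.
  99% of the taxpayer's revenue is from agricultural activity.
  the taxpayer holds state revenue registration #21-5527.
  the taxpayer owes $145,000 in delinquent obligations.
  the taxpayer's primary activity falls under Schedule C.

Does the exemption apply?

(i) ≥70% agricultural — satisfied.
(ii) >70% out-of-jur. sales — met.
(a) = T AND T = true.
(b) ≥ 12 yrs in jurisdiction — fails.
(c) no delinquency — not satisfied.
(1): T OR F OR F → true.
(2) ≤ 22 employees — satisfied.
(i) Schedule C activity — met.
(ii) not (has storefront) — met.
(iii) state-registered — met.
(a) = T AND T AND T = true.
(i) returns current — met.
(ii) receipts ≤ $1,000,000 — met.
(iii) veteran — not satisfied.
(b): T AND T AND F → false.
(3) = T OR F = true.
So Overall is satisfied (T AND T AND T).

Yes — exempt.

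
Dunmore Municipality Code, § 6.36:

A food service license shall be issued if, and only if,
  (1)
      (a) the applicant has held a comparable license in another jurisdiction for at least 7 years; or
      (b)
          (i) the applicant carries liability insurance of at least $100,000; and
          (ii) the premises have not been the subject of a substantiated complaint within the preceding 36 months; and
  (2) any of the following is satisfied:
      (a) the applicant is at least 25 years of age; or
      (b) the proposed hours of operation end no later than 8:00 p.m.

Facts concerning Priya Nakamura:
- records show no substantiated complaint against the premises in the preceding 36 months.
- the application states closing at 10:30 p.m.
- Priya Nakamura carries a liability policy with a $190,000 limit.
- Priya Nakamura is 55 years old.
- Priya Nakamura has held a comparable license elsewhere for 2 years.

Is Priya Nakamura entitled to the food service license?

(a) prior license ≥ 7 yr — not met.
(i) insurance ≥ $100,000 — satisfied.
(ii) no complaint in 36 mo. — holds.
(b): T AND T → true.
(1): F OR T → true.
(a) age ≥ 25 — satisfied.
(b) closes by 8 p.m. — not met.
So (2) is satisfied (T OR F).
Overall = T AND T = true.

Yes — granted.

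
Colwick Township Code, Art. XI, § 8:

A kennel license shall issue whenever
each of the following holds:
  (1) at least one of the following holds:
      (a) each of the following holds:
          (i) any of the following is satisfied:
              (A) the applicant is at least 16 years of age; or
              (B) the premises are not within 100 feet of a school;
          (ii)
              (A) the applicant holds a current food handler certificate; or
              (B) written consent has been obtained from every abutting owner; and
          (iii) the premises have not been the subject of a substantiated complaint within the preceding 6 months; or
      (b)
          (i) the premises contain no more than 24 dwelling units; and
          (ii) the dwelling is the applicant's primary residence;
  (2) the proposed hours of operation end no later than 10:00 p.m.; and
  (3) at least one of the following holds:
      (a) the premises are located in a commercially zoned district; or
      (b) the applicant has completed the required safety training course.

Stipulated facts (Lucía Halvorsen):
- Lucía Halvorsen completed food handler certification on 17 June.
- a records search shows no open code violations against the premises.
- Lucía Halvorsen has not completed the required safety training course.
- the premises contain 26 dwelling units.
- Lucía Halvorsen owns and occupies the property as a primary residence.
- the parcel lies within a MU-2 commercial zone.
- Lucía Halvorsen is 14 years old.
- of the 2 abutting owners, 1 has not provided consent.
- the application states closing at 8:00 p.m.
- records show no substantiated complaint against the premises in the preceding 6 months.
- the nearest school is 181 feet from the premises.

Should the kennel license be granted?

(A) age ≥ 16 — not met.
(B) ≥100 ft from school — holds.
So (i) is satisfied (F OR T).
(A) food handler cert. — satisfied.
(B) all abutters consent — not satisfied.
(ii) = T OR F = true.
(iii) no complaint in 6 mo. — met.
So (a) is satisfied (T AND T AND T).
(i) ≤ 24 units — fails.
(ii) primary residence — satisfied.
(b): F AND T → false.
So (1) is satisfied (T OR F).
(2) closes by 10 p.m. — holds.
(a) commercially zoned — met.
(b) safety training — not satisfied.
(3): T OR F → true.
Overall = T AND T AND T = true.

Yes — granted.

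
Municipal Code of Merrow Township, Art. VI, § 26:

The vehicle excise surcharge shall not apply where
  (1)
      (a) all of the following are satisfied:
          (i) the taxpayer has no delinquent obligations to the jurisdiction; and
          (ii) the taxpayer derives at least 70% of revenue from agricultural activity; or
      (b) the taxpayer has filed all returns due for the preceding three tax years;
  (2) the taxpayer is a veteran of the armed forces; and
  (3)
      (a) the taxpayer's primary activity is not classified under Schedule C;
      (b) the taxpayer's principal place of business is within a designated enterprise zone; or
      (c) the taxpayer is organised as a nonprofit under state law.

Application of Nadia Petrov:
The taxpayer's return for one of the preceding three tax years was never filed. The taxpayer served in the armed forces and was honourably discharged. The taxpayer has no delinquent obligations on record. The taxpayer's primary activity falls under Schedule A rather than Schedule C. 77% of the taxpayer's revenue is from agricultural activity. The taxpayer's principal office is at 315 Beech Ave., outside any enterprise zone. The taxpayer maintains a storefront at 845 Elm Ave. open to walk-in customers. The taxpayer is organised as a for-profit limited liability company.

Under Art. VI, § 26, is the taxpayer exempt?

(i) no delinquency — met.
(ii) ≥70% agricultural — satisfied.
(a) = T AND T = true.
(b) returns current — not met.
So (1) is satisfied (T OR F).
(2) veteran — met.
(a) not (Schedule C activity) — satisfied.
(b) in enterprise zone — not met.
(c) nonprofit — not satisfied.
So (3) is satisfied (T OR F OR F).
Overall = T AND T AND T = true.

Yes — exempt.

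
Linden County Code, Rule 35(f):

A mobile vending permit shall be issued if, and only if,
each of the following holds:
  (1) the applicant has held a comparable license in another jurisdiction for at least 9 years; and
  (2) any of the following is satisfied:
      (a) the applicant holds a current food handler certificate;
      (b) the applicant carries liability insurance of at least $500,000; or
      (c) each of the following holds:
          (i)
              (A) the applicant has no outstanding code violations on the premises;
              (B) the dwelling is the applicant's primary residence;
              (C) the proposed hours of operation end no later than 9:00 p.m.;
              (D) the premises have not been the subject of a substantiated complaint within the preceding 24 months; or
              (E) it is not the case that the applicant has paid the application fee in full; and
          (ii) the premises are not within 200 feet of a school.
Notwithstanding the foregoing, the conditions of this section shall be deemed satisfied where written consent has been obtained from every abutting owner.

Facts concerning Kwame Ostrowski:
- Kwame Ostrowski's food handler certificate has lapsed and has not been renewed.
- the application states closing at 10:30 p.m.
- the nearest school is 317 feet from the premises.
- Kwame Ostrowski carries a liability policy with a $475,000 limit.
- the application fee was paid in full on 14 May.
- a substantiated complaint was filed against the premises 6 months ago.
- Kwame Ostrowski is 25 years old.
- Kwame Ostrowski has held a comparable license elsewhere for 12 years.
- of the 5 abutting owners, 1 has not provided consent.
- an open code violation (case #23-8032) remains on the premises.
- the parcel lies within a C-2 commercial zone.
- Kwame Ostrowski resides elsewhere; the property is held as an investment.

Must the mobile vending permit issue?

No — denied.

(1) prior license ≥ 9 yr — holds.
(a) food handler cert. — not satisfied.
(b) insurance ≥ $500,000 — fails.
(A) no code violations — not satisfied.
(B) primary residence — fails.
(C) closes by 9 p.m. — not satisfied.
(D) no complaint in 24 mo. — fails.
(E) not (fee paid) — fails.
So (i) is not satisfied (F OR F OR F OR F OR F).
(ii) ≥200 ft from school — met.
(c) = F AND T = false.
(2) = F OR F OR F = false.
So Overall is not satisfied (T AND F).
Exception (all abutters consent) — not satisfied.
Result: main false OR exception false → false.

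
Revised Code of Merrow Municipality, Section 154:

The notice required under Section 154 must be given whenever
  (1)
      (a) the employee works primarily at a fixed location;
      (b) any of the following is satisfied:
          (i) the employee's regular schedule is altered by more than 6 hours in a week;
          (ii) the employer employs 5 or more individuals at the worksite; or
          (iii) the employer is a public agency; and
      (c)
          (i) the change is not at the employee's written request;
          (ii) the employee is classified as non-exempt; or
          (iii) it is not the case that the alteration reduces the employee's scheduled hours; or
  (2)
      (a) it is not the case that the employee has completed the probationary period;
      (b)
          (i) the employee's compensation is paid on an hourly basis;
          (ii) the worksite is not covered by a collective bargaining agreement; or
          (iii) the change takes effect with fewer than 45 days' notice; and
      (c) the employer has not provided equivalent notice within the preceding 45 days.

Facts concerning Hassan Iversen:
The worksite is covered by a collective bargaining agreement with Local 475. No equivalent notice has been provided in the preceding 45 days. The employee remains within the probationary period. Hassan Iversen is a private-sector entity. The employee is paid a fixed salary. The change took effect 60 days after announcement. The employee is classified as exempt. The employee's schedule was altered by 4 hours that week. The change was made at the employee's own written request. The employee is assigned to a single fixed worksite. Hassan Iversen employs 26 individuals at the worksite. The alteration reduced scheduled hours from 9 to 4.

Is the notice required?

(a) fixed location — met.
(i) schedule shift > 6h — not met.
(ii) ≥ 5 at site — satisfied.
(iii) public agency — not satisfied.
So (b) is satisfied (F OR T OR F).
(i) not employee-requested — not met.
(ii) non-exempt — fails.
(iii) not (hours reduced) — not met.
(c): F OR F OR F → false.
(1): T AND T AND F → false.
(a) not (past probation) — satisfied.
(i) hourly-paid — fails.
(ii) no CBA — not met.
(iii) < 45 days' notice — fails.
(b) = F OR F OR F = false.
(c) no recent notice — met.
(2): T AND F AND T → false.
Overall = F OR F = false.

No — not required.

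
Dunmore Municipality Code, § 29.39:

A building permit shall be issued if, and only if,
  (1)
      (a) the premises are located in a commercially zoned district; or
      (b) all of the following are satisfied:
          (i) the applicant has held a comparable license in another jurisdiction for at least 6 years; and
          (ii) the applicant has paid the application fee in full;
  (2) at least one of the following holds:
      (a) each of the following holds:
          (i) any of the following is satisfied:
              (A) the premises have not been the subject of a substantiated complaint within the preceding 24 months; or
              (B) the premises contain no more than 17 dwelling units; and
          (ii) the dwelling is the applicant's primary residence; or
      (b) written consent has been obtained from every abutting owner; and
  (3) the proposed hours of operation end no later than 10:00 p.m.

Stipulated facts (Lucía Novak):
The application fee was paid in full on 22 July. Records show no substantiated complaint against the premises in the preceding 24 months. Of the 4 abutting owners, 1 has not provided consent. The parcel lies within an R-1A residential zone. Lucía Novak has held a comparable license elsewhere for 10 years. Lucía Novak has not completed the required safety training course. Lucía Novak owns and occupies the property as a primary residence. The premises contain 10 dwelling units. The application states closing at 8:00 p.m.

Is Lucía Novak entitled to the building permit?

(a) commercially zoned — not met.
(i) prior license ≥ 6 yr — holds.
(ii) fee paid — satisfied.
(b): T AND T → true.
(1) = F OR T = true.
(A) no complaint in 24 mo. — satisfied.
(B) ≤ 17 units — holds.
(i): T OR T → true.
(ii) primary residence — met.
(a): T AND T → true.
(b) all abutters consent — fails.
So (2) is satisfied (T OR F).
(3) closes by 10 p.m. — met.
So Overall is satisfied (T AND T AND T).

Yes — granted.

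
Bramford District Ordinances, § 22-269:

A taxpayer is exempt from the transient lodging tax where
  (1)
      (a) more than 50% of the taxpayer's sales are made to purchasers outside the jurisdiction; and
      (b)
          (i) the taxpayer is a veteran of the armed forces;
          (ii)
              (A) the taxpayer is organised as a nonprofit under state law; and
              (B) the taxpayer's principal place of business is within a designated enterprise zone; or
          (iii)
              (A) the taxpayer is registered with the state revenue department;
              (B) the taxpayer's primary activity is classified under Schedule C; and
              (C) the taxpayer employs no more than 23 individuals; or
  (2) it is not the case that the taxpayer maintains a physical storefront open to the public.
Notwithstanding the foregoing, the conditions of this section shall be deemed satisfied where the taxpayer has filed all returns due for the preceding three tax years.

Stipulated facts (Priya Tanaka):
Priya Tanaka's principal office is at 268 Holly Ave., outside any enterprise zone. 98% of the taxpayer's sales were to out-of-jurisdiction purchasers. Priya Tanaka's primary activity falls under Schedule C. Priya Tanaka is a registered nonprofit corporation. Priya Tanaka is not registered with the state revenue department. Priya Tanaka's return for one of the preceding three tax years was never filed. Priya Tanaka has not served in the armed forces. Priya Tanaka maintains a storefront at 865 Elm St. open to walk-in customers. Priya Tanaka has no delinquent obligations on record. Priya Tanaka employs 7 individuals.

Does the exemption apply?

(a) >50% out-of-jur. sales — met.
(i) veteran — not satisfied.
(A) nonprofit — satisfied.
(B) in enterprise zone — not satisfied.
(ii) = T AND F = false.
(A) state-registered — not met.
(B) Schedule C activity — met.
(C) ≤ 23 employees — met.
(iii): F AND T AND T → false.
(b): F OR F OR F → false.
So (1) is not satisfied (T AND F).
(2) not (has storefront) — not met.
So Overall is not satisfied (F OR F).
Exception (returns current) — not satisfied.
Result: main false OR exception false → false.

No — not exempt.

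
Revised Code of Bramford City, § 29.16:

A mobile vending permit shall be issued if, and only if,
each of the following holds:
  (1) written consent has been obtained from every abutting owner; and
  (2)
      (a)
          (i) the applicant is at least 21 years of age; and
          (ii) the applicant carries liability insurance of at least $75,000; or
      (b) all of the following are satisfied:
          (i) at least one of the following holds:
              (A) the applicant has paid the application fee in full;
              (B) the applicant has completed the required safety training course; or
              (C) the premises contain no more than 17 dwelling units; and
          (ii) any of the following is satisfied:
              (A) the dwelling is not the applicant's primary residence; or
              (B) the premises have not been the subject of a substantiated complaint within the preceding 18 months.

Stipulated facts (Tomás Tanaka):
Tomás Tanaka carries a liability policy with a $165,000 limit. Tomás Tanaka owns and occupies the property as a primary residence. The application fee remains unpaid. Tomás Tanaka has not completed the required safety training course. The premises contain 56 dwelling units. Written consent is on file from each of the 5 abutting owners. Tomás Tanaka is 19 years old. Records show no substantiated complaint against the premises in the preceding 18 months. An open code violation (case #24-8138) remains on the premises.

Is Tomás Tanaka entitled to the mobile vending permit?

(1) all abutters consent — satisfied.
(i) age ≥ 21 — not satisfied.
(ii) insurance ≥ $75,000 — met.
(a): F AND T → false.
(A) fee paid — not satisfied.
(B) safety training — fails.
(C) ≤ 17 units — fails.
(i) = F OR F OR F = false.
(A) not (primary residence) — not met.
(B) no complaint in 18 mo. — met.
So (ii) is satisfied (F OR T).
So (b) is not satisfied (F AND T).
So (2) is not satisfied (F OR F).
Overall = T AND F = false.

No — denied.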